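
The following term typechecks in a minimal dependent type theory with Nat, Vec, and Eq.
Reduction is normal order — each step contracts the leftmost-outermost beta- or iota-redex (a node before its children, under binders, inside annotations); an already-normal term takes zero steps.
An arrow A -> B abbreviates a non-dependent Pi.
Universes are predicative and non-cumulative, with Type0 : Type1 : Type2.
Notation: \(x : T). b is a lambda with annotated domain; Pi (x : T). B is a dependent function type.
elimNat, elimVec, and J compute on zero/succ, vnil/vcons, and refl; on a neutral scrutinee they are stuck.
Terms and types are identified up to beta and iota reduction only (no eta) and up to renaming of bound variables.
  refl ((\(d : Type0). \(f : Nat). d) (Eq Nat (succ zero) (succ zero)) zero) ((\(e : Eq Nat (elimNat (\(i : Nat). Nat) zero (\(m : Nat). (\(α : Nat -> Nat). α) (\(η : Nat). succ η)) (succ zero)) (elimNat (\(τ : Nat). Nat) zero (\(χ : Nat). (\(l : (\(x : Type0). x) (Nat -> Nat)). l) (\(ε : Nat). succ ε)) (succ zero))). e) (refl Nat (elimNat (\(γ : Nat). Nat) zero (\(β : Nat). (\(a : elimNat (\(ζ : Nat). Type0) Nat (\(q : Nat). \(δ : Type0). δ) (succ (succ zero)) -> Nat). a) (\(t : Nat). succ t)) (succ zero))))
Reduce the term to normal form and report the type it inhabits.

reduced normal form:
  refl (Eq Nat (succ zero) (succ zero)) (refl Nat (succ zero))
the term's type:
  Eq (Eq Nat (succ zero) (succ zero)) (refl Nat (succ zero)) (refl Nat (succ zero))
observation: the leftmost-outermost redex is a beta-redex, and normalization takes 8 steps.


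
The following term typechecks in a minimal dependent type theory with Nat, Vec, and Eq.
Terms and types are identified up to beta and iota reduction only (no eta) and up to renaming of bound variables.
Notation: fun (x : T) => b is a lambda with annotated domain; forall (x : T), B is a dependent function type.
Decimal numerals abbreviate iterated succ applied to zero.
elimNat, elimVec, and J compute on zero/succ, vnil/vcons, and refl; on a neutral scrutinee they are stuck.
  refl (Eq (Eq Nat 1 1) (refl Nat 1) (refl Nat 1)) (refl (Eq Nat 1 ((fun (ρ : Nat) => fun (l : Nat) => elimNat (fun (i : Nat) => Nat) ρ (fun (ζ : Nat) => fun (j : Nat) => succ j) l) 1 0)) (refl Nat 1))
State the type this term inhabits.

the term's type:
  Eq (Eq (Eq Nat 1 1) (refl Nat 1) (refl Nat 1)) (refl (Eq Nat 1 1) (refl Nat 1)) (refl (Eq Nat 1 1) (refl Nat 1))


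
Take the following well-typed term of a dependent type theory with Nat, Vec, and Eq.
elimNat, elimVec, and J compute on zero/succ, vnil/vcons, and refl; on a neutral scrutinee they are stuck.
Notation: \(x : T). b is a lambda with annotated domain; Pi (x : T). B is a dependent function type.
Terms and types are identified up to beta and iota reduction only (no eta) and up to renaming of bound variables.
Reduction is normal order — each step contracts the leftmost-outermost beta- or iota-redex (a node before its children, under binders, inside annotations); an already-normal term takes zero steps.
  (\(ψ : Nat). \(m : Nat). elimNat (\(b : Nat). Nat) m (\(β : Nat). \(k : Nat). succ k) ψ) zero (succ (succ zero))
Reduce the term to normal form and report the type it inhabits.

normal form:
  succ (succ zero)
the term's type:
  Nat


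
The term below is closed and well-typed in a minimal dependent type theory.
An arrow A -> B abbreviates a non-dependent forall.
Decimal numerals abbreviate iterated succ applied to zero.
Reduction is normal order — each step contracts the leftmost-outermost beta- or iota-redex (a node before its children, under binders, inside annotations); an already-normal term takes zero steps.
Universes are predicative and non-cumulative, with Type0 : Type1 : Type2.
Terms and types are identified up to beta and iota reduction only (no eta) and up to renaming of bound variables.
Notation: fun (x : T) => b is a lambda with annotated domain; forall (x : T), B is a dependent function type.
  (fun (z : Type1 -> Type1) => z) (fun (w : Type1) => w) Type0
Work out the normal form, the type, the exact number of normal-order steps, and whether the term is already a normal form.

normal form:
  Type0
inferred type:
  Type1
steps to reach normal form (normal order): 2
term was already normal: no
first contracted redex: a beta-redex


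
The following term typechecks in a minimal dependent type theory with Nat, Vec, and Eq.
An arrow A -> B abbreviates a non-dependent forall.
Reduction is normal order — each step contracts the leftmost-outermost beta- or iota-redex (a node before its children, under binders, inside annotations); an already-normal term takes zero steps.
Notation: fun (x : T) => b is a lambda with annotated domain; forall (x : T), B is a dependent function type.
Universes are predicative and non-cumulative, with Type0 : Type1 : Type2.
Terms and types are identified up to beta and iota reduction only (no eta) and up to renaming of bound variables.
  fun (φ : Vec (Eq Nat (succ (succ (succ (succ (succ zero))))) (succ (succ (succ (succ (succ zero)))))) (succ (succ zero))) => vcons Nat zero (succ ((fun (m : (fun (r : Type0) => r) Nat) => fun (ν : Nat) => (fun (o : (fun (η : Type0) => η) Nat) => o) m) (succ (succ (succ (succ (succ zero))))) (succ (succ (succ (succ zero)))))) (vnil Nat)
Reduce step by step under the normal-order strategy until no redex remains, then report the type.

normal-order reduction sequence:
  fun (φ : Vec (Eq Nat (succ (succ (succ (succ (succ zero))))) (succ (succ (succ (succ (succ zero)))))) (succ (succ zero))) => vcons Nat zero (succ ((fun (m : (fun (r : Type0) => r) Nat) => fun (ν : Nat) => (fun (o : (fun (η : Type0) => η) Nat) => o) m) (succ (succ (succ (succ (succ zero))))) (succ (succ (succ (succ zero)))))) (vnil Nat)
  ~> fun (φ : Vec (Eq Nat (succ (succ (succ (succ (succ zero))))) (succ (succ (succ (succ (succ zero)))))) (succ (succ zero))) => vcons Nat zero (succ ((fun (m : Nat) => (fun (r : (fun (ν : Type0) => ν) Nat) => r) (succ (succ (succ (succ (succ zero)))))) (succ (succ (succ (succ zero)))))) (vnil Nat)
  ~> fun (φ : Vec (Eq Nat (succ (succ (succ (succ (succ zero))))) (succ (succ (succ (succ (succ zero)))))) (succ (succ zero))) => vcons Nat zero (succ ((fun (m : (fun (r : Type0) => r) Nat) => m) (succ (succ (succ (succ (succ zero))))))) (vnil Nat)
  ~> fun (φ : Vec (Eq Nat (succ (succ (succ (succ (succ zero))))) (succ (succ (succ (succ (succ zero)))))) (succ (succ zero))) => vcons Nat zero (succ (succ (succ (succ (succ (succ zero)))))) (vnil Nat)
inferred type:
  Vec (Eq Nat (succ (succ (succ (succ (succ zero))))) (succ (succ (succ (succ (succ zero)))))) (succ (succ zero)) -> Vec Nat (succ zero)


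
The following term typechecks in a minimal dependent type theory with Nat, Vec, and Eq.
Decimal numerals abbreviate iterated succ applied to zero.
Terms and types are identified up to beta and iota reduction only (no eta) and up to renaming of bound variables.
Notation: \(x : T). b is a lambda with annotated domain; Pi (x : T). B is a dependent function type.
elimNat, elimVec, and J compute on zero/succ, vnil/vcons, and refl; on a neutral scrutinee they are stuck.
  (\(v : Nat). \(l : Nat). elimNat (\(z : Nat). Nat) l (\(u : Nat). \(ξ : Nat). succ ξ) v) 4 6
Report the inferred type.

inferred type:
  Nat


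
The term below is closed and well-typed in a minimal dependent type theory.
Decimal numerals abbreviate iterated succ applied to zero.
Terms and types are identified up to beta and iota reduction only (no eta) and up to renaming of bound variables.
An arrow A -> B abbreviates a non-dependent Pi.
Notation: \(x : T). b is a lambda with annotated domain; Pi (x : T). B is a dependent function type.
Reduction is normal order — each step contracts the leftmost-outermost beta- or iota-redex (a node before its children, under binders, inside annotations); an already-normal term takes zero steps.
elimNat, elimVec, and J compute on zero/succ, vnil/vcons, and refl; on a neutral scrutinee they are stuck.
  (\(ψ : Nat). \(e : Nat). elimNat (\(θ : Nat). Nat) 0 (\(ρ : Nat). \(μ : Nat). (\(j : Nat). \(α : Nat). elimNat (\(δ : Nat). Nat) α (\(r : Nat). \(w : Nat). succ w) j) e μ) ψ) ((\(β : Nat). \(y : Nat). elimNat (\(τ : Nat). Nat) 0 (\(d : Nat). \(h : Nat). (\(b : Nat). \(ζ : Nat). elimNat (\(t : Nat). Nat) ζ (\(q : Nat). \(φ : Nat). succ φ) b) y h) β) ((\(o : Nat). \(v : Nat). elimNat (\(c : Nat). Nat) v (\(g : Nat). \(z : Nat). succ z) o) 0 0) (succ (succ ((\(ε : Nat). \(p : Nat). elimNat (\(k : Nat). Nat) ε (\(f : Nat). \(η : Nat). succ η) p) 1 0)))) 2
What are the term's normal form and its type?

resulting normal form:
  0
the term's type:
  Nat


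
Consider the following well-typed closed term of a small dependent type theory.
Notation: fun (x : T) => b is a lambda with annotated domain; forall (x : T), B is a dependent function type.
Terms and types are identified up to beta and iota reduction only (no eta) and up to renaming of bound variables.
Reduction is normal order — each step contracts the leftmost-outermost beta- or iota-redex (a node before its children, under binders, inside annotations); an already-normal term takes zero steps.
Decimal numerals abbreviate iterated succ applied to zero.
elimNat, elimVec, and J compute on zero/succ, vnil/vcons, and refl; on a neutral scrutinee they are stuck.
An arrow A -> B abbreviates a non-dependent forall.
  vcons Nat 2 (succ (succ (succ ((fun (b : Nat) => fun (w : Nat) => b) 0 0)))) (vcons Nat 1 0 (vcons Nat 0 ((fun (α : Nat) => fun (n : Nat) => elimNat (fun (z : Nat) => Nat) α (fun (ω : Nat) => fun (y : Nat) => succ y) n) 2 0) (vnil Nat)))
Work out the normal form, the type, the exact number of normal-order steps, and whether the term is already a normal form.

normal form:
  vcons Nat 2 3 (vcons Nat 1 0 (vcons Nat 0 2 (vnil Nat)))
type:
  Vec Nat 3
reduction steps (normal order): 5
term was already normal: no
first redex: a beta-redex


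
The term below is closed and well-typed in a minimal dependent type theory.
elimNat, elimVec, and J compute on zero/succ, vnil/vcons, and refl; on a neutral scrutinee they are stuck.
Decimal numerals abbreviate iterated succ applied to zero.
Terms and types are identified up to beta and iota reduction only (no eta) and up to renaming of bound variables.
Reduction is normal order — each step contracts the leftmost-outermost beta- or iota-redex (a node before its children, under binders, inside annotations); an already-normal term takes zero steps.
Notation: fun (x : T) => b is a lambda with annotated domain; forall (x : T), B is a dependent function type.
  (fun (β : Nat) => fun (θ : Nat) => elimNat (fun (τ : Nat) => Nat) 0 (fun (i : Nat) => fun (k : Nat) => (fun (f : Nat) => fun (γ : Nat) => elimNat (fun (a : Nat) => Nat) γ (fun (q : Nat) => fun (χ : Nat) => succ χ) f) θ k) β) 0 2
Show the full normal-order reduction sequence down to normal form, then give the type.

normal-order reduction:
  (fun (β : Nat) => fun (θ : Nat) => elimNat (fun (τ : Nat) => Nat) 0 (fun (i : Nat) => fun (k : Nat) => (fun (f : Nat) => fun (γ : Nat) => elimNat (fun (a : Nat) => Nat) γ (fun (q : Nat) => fun (χ : Nat) => succ χ) f) θ k) β) 0 2
  ~> (fun (β : Nat) => elimNat (fun (θ : Nat) => Nat) 0 (fun (τ : Nat) => fun (i : Nat) => (fun (k : Nat) => fun (f : Nat) => elimNat (fun (γ : Nat) => Nat) f (fun (a : Nat) => fun (q : Nat) => succ q) k) β i) 0) 2
  ~> elimNat (fun (β : Nat) => Nat) 0 (fun (θ : Nat) => fun (τ : Nat) => (fun (i : Nat) => fun (k : Nat) => elimNat (fun (f : Nat) => Nat) k (fun (γ : Nat) => fun (a : Nat) => succ a) i) 2 τ) 0
  ~> 0
inferred type:
  Nat


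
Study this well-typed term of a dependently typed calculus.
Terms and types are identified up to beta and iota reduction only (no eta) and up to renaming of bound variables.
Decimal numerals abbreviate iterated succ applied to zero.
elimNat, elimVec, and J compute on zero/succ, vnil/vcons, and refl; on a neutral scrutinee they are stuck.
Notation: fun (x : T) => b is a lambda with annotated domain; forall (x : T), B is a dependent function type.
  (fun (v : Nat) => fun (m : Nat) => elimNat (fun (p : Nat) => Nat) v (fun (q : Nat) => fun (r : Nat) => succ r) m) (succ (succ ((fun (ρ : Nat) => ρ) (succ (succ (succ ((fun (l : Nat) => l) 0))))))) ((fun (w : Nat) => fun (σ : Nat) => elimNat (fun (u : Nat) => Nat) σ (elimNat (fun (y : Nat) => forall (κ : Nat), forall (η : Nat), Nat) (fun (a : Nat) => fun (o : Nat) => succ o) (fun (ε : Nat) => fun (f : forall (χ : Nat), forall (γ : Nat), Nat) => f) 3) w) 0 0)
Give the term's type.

type:
  Nat


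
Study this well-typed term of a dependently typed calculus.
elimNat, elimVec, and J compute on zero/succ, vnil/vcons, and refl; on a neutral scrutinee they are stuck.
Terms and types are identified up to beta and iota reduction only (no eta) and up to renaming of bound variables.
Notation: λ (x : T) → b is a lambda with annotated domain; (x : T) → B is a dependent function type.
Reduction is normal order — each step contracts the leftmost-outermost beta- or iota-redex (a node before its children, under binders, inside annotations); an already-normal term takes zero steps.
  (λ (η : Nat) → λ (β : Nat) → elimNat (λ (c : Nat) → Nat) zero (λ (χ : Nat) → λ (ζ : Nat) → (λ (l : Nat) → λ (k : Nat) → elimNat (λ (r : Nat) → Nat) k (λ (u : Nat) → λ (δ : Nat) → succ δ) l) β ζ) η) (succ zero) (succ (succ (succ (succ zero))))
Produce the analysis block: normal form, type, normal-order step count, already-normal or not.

resulting normal form:
  succ (succ (succ (succ zero)))
inferred type:
  Nat
steps to reach normal form (normal order): 21
term was already normal: no
first redex: a beta-redex


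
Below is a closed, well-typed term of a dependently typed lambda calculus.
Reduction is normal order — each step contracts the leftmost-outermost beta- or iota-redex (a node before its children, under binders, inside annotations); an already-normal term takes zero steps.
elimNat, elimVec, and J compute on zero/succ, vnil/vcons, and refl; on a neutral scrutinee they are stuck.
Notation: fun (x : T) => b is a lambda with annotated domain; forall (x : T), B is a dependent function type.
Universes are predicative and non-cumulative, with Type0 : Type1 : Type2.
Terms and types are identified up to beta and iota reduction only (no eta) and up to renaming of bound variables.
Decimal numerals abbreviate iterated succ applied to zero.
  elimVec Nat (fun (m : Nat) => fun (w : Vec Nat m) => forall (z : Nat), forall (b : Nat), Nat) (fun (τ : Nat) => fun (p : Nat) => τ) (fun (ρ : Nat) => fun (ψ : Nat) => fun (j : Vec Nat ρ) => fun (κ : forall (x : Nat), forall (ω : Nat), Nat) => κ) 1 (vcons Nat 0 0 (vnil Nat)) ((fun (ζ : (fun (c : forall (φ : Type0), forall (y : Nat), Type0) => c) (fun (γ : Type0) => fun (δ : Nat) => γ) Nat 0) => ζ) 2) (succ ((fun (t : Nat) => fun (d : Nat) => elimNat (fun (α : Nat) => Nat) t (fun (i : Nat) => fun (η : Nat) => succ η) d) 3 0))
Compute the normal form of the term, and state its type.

reduced normal form:
  2
inferred type:
  Nat
observation: reduction starts at an elimVec iota-redex, and 9 normal-order steps reach the normal form.


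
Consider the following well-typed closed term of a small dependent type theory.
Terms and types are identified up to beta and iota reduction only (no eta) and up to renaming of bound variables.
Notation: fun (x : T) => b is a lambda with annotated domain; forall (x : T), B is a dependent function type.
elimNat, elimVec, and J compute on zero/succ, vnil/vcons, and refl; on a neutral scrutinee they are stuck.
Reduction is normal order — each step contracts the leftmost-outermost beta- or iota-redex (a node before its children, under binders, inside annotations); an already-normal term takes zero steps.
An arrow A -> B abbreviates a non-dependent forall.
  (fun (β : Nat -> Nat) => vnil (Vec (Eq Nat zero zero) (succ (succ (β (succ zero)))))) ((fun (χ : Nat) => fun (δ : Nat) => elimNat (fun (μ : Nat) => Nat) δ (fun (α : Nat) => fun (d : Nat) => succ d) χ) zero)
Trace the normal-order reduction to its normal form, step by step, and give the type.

reduction (normal order):
  (fun (β : Nat -> Nat) => vnil (Vec (Eq Nat zero zero) (succ (succ (β (succ zero)))))) ((fun (χ : Nat) => fun (δ : Nat) => elimNat (fun (μ : Nat) => Nat) δ (fun (α : Nat) => fun (d : Nat) => succ d) χ) zero)
  ~> vnil (Vec (Eq Nat zero zero) (succ (succ ((fun (β : Nat) => fun (χ : Nat) => elimNat (fun (δ : Nat) => Nat) χ (fun (μ : Nat) => fun (α : Nat) => succ α) β) zero (succ zero)))))
  ~> vnil (Vec (Eq Nat zero zero) (succ (succ ((fun (β : Nat) => elimNat (fun (χ : Nat) => Nat) β (fun (δ : Nat) => fun (μ : Nat) => succ μ) zero) (succ zero)))))
  ~> vnil (Vec (Eq Nat zero zero) (succ (succ (elimNat (fun (β : Nat) => Nat) (succ zero) (fun (χ : Nat) => fun (δ : Nat) => succ δ) zero))))
  ~> vnil (Vec (Eq Nat zero zero) (succ (succ (succ zero))))
the term's type:
  Vec (Vec (Eq Nat zero zero) (succ (succ (succ zero)))) zero


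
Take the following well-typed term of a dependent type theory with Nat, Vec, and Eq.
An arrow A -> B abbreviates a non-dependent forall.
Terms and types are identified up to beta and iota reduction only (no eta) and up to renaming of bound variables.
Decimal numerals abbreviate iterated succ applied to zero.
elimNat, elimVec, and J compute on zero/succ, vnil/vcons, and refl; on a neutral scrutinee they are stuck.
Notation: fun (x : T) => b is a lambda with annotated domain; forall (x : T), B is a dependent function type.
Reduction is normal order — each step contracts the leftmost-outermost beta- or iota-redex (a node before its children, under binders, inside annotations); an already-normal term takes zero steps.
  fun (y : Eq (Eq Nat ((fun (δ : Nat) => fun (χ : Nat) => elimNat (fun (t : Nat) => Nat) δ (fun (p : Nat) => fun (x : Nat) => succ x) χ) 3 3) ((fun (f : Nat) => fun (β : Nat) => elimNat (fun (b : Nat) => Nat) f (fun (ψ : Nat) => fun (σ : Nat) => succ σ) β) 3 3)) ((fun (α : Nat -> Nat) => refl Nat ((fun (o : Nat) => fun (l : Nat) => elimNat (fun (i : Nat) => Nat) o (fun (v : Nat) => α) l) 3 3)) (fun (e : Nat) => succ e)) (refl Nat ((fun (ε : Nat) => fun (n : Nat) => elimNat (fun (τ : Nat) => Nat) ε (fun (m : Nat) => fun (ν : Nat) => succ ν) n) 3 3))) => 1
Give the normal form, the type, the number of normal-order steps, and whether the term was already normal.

normal form:
  fun (y : Eq (Eq Nat 6 6) (refl Nat 6) (refl Nat 6)) => 1
the term's type:
  Eq (Eq Nat 6 6) (refl Nat 6) (refl Nat 6) -> Nat
reduction steps (normal order): 49
already normal: no
first redex: a beta-redex


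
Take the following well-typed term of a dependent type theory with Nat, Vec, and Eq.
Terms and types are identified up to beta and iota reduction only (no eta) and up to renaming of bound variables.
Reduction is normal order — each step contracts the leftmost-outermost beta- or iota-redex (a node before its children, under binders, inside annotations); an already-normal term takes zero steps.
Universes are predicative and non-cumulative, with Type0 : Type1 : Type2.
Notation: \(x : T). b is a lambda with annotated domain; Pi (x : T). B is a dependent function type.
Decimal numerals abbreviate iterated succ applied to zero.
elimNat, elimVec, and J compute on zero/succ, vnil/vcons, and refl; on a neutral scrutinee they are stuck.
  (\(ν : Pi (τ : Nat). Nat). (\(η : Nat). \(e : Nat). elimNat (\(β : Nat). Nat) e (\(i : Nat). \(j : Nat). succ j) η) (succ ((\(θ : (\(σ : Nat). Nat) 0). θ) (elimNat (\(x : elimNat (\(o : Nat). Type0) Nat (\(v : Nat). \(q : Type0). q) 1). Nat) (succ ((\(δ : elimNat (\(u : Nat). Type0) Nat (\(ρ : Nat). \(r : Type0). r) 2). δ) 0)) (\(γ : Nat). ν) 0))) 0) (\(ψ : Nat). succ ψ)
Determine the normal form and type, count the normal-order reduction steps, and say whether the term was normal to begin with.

normal form:
  2
the term's type:
  Nat
steps to reach normal form (normal order): 13
already normal: no
first redex: a beta-redex


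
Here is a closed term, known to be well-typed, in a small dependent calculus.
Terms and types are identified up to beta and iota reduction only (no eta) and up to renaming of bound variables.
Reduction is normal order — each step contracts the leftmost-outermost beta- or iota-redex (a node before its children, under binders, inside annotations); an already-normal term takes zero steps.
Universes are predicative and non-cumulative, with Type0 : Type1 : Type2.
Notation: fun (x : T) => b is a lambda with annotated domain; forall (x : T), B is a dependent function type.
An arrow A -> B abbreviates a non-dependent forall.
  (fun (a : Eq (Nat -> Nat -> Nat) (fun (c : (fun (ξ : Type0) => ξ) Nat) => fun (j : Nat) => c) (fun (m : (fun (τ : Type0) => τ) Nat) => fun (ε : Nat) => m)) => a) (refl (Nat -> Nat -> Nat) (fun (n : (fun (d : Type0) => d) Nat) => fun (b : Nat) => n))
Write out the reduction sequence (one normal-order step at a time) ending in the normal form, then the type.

normal-order reduction:
  (fun (a : Eq (Nat -> Nat -> Nat) (fun (c : (fun (ξ : Type0) => ξ) Nat) => fun (j : Nat) => c) (fun (m : (fun (τ : Type0) => τ) Nat) => fun (ε : Nat) => m)) => a) (refl (Nat -> Nat -> Nat) (fun (n : (fun (d : Type0) => d) Nat) => fun (b : Nat) => n))
  ~> refl (Nat -> Nat -> Nat) (fun (a : (fun (c : Type0) => c) Nat) => fun (ξ : Nat) => a)
  ~> refl (Nat -> Nat -> Nat) (fun (a : Nat) => fun (c : Nat) => a)
type:
  Eq (Nat -> Nat -> Nat) (fun (a : Nat) => fun (c : Nat) => a) (fun (ξ : Nat) => fun (j : Nat) => ξ)


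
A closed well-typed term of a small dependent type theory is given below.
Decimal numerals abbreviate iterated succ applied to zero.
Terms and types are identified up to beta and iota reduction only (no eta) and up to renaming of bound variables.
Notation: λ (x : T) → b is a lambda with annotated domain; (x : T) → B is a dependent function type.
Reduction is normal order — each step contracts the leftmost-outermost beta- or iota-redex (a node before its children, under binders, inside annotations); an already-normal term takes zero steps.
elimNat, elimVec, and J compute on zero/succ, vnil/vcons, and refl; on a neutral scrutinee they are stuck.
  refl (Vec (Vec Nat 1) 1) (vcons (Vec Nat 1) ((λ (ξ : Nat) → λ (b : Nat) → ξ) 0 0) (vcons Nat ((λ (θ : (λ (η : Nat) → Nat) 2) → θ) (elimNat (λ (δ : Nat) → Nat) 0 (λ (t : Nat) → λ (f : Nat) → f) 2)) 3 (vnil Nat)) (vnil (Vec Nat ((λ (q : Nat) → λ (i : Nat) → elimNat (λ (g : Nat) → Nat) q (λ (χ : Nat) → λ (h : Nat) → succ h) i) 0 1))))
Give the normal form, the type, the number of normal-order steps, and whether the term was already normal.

reduced normal form:
  refl (Vec (Vec Nat 1) 1) (vcons (Vec Nat 1) 0 (vcons Nat 0 3 (vnil Nat)) (vnil (Vec Nat 1)))
type:
  Eq (Vec (Vec Nat 1) 1) (vcons (Vec Nat 1) 0 (vcons Nat 0 3 (vnil Nat)) (vnil (Vec Nat 1))) (vcons (Vec Nat 1) 0 (vcons Nat 0 3 (vnil Nat)) (vnil (Vec Nat 1)))
normal-order step count: 16
started in normal form: no
first contracted redex: a beta-redex


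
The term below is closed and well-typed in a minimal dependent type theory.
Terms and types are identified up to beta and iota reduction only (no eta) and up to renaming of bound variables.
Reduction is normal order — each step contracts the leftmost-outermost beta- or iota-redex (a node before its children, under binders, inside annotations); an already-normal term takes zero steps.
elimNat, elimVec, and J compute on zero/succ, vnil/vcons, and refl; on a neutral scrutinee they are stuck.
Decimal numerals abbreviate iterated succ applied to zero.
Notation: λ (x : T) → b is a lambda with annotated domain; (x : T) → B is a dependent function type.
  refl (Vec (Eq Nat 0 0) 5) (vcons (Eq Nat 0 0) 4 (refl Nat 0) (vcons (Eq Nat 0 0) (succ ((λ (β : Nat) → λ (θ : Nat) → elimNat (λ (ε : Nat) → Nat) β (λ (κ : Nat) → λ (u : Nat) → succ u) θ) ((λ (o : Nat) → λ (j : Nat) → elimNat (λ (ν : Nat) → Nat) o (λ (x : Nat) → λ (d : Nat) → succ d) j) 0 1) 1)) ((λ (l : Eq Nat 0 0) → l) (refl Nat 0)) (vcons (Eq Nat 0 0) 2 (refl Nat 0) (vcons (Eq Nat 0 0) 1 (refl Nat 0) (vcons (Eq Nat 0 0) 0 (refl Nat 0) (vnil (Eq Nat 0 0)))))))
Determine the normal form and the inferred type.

reduced normal form:
  refl (Vec (Eq Nat 0 0) 5) (vcons (Eq Nat 0 0) 4 (refl Nat 0) (vcons (Eq Nat 0 0) 3 (refl Nat 0) (vcons (Eq Nat 0 0) 2 (refl Nat 0) (vcons (Eq Nat 0 0) 1 (refl Nat 0) (vcons (Eq Nat 0 0) 0 (refl Nat 0) (vnil (Eq Nat 0 0)))))))
the term's type:
  Eq (Vec (Eq Nat 0 0) 5) (vcons (Eq Nat 0 0) 4 (refl Nat 0) (vcons (Eq Nat 0 0) 3 (refl Nat 0) (vcons (Eq Nat 0 0) 2 (refl Nat 0) (vcons (Eq Nat 0 0) 1 (refl Nat 0) (vcons (Eq Nat 0 0) 0 (refl Nat 0) (vnil (Eq Nat 0 0))))))) (vcons (Eq Nat 0 0) 4 (refl Nat 0) (vcons (Eq Nat 0 0) 3 (refl Nat 0) (vcons (Eq Nat 0 0) 2 (refl Nat 0) (vcons (Eq Nat 0 0) 1 (refl Nat 0) (vcons (Eq Nat 0 0) 0 (refl Nat 0) (vnil (Eq Nat 0 0)))))))
observation: normalization takes exactly 13 steps under the normal-order strategy.


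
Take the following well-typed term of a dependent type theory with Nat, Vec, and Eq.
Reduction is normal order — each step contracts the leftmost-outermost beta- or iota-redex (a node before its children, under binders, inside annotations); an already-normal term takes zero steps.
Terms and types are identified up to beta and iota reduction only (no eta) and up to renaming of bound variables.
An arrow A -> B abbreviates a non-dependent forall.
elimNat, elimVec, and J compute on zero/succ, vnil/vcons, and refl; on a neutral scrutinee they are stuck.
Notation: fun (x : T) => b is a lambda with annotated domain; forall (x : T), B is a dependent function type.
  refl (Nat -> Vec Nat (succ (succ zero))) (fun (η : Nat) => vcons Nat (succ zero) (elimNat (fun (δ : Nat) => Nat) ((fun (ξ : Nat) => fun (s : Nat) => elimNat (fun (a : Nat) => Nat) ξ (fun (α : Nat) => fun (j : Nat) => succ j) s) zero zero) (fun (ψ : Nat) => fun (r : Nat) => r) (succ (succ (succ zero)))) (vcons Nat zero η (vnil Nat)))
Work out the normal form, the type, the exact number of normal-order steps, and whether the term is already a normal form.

normal form:
  refl (Nat -> Vec Nat (succ (succ zero))) (fun (η : Nat) => vcons Nat (succ zero) zero (vcons Nat zero η (vnil Nat)))
the term's type:
  Eq (Nat -> Vec Nat (succ (succ zero))) (fun (η : Nat) => vcons Nat (succ zero) zero (vcons Nat zero η (vnil Nat))) (fun (δ : Nat) => vcons Nat (succ zero) zero (vcons Nat zero δ (vnil Nat)))
normal-order step count: 13
already normal: no
first redex: an elimNat iota-redex


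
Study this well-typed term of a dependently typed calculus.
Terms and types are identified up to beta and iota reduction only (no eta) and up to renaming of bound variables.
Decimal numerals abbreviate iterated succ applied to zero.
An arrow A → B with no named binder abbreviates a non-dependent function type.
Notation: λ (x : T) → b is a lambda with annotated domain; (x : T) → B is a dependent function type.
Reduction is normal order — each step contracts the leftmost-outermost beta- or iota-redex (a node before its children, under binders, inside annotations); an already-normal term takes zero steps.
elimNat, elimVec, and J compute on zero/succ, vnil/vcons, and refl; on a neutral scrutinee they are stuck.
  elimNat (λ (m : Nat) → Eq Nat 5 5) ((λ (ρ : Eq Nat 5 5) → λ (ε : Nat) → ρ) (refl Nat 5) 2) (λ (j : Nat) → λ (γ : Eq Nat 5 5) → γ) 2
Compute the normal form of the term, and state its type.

resulting normal form:
  refl Nat 5
inferred type:
  Eq Nat 5 5
observation: contracting an elimNat iota-redex first, the term normalizes in 9 steps.


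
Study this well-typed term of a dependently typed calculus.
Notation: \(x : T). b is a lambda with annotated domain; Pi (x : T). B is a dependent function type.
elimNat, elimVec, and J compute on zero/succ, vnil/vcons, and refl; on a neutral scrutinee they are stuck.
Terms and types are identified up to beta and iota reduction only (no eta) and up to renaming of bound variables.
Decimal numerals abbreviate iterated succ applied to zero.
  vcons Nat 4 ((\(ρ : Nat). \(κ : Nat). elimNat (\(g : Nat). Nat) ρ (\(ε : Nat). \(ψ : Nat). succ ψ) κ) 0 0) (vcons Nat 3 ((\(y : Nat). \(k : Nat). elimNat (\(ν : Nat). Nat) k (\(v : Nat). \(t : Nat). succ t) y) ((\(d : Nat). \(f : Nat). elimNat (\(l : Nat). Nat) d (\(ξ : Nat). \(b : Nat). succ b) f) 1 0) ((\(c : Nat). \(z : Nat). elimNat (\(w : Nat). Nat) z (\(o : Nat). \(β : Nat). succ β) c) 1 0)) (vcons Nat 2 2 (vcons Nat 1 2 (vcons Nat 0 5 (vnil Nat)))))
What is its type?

type:
  Vec Nat 5


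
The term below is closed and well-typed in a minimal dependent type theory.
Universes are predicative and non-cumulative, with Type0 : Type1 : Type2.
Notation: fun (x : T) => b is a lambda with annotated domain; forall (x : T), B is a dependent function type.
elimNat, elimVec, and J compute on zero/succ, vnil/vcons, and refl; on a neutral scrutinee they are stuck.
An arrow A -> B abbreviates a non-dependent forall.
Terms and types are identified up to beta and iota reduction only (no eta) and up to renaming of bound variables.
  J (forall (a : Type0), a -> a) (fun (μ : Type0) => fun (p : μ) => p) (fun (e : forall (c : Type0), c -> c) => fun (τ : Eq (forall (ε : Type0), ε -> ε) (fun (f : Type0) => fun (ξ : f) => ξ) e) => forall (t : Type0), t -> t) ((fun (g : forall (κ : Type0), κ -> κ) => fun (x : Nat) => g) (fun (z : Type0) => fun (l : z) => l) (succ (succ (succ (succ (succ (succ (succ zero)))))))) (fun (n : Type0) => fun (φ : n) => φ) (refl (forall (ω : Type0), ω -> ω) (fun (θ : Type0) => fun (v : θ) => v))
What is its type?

inferred type:
  forall (a : Type0), a -> a


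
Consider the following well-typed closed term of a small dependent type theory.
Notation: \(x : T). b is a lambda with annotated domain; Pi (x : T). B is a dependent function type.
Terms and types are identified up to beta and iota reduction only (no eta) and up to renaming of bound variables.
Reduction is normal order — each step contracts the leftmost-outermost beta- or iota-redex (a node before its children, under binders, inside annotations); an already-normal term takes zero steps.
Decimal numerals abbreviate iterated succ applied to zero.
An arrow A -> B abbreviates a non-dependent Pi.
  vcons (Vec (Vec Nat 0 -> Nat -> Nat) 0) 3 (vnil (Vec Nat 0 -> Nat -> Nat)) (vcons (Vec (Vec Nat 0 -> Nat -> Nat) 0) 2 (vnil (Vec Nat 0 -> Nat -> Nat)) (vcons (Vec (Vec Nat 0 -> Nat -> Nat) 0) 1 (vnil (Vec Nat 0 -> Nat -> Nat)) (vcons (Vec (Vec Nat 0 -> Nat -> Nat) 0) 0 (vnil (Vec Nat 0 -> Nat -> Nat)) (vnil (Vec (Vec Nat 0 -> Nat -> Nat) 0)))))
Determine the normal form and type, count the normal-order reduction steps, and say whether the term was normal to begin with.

resulting normal form:
  vcons (Vec (Vec Nat 0 -> Nat -> Nat) 0) 3 (vnil (Vec Nat 0 -> Nat -> Nat)) (vcons (Vec (Vec Nat 0 -> Nat -> Nat) 0) 2 (vnil (Vec Nat 0 -> Nat -> Nat)) (vcons (Vec (Vec Nat 0 -> Nat -> Nat) 0) 1 (vnil (Vec Nat 0 -> Nat -> Nat)) (vcons (Vec (Vec Nat 0 -> Nat -> Nat) 0) 0 (vnil (Vec Nat 0 -> Nat -> Nat)) (vnil (Vec (Vec Nat 0 -> Nat -> Nat) 0)))))
inferred type:
  Vec (Vec (Vec Nat 0 -> Nat -> Nat) 0) 4
steps to reach normal form (normal order): 0
term was already normal: yes


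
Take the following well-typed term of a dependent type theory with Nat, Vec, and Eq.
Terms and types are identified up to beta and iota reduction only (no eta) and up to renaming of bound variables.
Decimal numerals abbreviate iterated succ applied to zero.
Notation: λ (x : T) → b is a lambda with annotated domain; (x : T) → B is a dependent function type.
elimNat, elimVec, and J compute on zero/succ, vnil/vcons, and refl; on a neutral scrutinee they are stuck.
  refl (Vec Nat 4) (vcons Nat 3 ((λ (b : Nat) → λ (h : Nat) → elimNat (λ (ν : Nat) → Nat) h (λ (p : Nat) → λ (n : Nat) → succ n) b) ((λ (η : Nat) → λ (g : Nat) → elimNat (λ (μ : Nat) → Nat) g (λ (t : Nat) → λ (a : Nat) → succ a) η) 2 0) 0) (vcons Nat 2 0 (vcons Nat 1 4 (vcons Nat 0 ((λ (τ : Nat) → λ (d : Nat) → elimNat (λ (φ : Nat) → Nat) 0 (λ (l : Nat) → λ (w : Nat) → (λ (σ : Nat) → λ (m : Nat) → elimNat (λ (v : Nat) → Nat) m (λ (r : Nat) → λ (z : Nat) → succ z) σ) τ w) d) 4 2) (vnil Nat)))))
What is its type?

inferred type:
  Eq (Vec Nat 4) (vcons Nat 3 2 (vcons Nat 2 0 (vcons Nat 1 4 (vcons Nat 0 8 (vnil Nat))))) (vcons Nat 3 2 (vcons Nat 2 0 (vcons Nat 1 4 (vcons Nat 0 8 (vnil Nat)))))


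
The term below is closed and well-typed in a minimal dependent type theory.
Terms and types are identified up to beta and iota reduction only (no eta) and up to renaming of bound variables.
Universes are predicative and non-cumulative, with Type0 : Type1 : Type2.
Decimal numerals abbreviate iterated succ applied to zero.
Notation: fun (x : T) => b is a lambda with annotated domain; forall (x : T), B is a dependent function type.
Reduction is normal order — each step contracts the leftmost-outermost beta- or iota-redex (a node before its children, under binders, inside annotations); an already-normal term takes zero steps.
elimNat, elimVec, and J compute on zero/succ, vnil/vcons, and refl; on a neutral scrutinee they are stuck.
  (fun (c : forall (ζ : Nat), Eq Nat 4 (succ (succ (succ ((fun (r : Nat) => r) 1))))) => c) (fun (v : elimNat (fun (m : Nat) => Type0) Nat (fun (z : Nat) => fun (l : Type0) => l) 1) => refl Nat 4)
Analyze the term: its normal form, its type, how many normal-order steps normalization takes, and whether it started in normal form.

reduced normal form:
  fun (c : Nat) => refl Nat 4
the term's type:
  forall (c : Nat), Eq Nat 4 4
steps to reach normal form (normal order): 5
started in normal form: no
first contracted redex: a beta-redex


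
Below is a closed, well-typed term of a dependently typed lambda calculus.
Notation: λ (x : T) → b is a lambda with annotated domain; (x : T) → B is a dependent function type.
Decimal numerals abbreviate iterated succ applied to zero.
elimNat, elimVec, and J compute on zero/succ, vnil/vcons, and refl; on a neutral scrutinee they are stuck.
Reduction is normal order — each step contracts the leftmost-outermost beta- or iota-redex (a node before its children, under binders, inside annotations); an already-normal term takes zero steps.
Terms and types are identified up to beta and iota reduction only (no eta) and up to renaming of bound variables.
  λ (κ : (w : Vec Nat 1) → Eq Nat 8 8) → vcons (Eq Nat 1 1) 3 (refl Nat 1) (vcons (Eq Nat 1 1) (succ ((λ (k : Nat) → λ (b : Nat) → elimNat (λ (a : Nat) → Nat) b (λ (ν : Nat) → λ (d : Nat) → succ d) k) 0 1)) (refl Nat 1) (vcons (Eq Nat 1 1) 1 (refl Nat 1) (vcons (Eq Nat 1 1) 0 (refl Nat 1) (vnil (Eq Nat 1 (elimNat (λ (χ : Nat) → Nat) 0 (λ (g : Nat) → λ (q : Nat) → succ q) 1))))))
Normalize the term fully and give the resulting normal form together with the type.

normal form:
  λ (κ : (w : Vec Nat 1) → Eq Nat 8 8) → vcons (Eq Nat 1 1) 3 (refl Nat 1) (vcons (Eq Nat 1 1) 2 (refl Nat 1) (vcons (Eq Nat 1 1) 1 (refl Nat 1) (vcons (Eq Nat 1 1) 0 (refl Nat 1) (vnil (Eq Nat 1 1)))))
inferred type:
  (κ : (w : Vec Nat 1) → Eq Nat 8 8) → Vec (Eq Nat 1 1) 4
observation: normalization takes exactly 7 steps under the normal-order strategy.


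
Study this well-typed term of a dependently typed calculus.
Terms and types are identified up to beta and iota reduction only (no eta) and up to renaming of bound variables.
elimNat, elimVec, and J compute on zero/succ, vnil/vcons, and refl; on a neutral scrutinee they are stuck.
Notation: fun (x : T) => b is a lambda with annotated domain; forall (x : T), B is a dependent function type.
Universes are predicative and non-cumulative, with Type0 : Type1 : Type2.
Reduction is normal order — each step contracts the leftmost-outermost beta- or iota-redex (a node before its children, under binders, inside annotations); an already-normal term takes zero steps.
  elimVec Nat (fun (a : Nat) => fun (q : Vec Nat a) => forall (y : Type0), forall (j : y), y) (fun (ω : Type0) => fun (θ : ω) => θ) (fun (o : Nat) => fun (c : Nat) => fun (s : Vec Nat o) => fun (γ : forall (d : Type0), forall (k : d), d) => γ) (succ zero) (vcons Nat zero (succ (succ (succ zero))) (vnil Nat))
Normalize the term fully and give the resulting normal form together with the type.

reduced normal form:
  fun (a : Type0) => fun (q : a) => q
inferred type:
  forall (a : Type0), forall (q : a), a
observation: 6 normal-order steps separate the term from its normal form.


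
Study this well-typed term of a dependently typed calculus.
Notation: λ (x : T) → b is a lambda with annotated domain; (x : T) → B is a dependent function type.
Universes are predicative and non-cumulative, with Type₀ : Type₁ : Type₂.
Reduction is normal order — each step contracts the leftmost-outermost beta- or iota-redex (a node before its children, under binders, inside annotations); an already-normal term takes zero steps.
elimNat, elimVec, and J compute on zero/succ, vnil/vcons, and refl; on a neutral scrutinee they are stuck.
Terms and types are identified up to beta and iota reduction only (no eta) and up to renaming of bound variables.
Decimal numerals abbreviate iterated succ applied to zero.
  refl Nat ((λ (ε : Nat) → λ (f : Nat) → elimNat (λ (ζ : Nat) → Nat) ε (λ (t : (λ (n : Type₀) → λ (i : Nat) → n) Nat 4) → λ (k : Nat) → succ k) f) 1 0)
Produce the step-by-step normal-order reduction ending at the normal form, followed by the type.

normal-order reduction:
  refl Nat ((λ (ε : Nat) → λ (f : Nat) → elimNat (λ (ζ : Nat) → Nat) ε (λ (t : (λ (n : Type₀) → λ (i : Nat) → n) Nat 4) → λ (k : Nat) → succ k) f) 1 0)
  ~> refl Nat ((λ (ε : Nat) → elimNat (λ (f : Nat) → Nat) 1 (λ (ζ : (λ (t : Type₀) → λ (n : Nat) → t) Nat 4) → λ (i : Nat) → succ i) ε) 0)
  ~> refl Nat (elimNat (λ (ε : Nat) → Nat) 1 (λ (f : (λ (ζ : Type₀) → λ (t : Nat) → ζ) Nat 4) → λ (n : Nat) → succ n) 0)
  ~> refl Nat 1
the term's type:
  Eq Nat 1 1


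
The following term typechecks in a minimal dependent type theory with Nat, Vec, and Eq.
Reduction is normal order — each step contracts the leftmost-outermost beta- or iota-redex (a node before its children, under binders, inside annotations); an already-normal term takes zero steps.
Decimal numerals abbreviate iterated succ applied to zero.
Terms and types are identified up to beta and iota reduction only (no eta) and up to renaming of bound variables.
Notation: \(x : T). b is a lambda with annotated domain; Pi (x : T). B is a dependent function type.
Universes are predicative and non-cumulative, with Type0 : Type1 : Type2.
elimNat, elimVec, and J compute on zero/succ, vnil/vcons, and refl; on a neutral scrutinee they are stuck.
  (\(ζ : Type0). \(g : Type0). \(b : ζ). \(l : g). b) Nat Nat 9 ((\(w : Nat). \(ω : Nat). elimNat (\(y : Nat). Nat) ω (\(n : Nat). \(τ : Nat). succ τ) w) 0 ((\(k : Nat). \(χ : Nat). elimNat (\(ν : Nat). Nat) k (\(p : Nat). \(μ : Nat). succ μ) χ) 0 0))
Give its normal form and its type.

reduced normal form:
  9
inferred type:
  Nat


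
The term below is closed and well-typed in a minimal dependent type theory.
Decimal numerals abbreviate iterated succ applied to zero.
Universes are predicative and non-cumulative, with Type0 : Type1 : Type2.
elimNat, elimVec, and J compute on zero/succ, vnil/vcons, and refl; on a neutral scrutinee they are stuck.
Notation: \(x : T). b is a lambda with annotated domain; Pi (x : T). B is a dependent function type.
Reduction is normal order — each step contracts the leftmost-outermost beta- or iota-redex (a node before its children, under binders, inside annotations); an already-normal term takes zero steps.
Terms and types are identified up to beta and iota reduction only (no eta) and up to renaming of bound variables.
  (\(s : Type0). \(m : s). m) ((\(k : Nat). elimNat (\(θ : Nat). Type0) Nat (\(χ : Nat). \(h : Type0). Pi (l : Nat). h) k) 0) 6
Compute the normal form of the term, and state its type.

resulting normal form:
  6
type:
  Nat
observation: the first redex contracted is a beta-redex; the normal form is reached in 2 normal-order steps.
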